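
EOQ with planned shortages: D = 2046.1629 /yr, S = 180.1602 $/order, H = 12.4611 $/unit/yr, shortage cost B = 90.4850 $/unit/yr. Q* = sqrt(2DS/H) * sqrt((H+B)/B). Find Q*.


sqrt(2DS/H) = 243.2408
sqrt((H+B)/B) = 1.0666
Q* = 243.2408 * 1.0666 = 259.4496

259.4496 units


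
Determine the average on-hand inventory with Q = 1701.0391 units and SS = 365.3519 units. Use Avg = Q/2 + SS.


Q/2 = 850.5195
Avg = 850.5195 + 365.3519 = 1215.8715

1215.8715 units


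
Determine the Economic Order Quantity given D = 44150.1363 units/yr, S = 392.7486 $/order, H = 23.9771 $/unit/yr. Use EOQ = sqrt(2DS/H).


2*D*S = 2 * 44150.1363 * 392.7486 = 34679808.4433
2*D*S/H = 1446372.0985
EOQ = sqrt(1446372.0985) = 1202.6521

1202.6521 units


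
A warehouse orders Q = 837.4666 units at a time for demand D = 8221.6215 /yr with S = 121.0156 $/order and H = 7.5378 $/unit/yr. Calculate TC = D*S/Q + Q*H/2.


Ordering cost = D*S/Q = 1188.0408
Holding cost = Q*H/2 = 3156.3279
TC = 1188.0408 + 3156.3279 = 4344.3686

4344.3686 $/yr


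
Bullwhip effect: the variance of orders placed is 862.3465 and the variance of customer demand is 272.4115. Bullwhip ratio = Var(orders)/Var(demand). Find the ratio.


BW = 862.3465 / 272.4115 = 3.1656

3.1656


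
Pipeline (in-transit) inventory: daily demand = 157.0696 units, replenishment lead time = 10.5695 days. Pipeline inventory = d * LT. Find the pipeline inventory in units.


Pipeline = 157.0696 * 10.5695 = 1660.1471

1660.1471 units


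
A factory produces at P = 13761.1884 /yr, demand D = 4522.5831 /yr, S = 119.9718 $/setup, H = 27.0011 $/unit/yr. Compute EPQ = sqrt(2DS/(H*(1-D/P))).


1 - D/P = 1 - 0.3286 = 0.6714
H*(1-D/P) = 18.1273
2DS = 1085164.8703
EPQ = sqrt(59863.7331) = 244.6707

244.6707 units


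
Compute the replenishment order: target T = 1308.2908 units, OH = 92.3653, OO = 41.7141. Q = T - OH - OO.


Inventory position = OH + OO = 92.3653 + 41.7141 = 134.0794
Q = 1308.2908 - 134.0794 = 1174.2114

1174.2114 units


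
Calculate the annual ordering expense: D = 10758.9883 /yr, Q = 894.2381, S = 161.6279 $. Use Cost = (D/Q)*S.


Number of orders = D/Q = 12.0315
Cost = 12.0315 * 161.6279 = 1944.6193

1944.6193 $/yr


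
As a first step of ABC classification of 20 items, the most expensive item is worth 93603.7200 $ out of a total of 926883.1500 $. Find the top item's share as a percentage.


Top item = 93603.7200
Total = 926883.1500
Percentage = 93603.7200 / 926883.1500 * 100 = 10.0988

10.0988%


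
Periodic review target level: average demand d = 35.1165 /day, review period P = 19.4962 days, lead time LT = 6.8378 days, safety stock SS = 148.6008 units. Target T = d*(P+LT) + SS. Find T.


P + LT = 26.3340
d*(P+LT) = 35.1165 * 26.3340 = 924.7579
T = 924.7579 + 148.6008 = 1073.3587

1073.3587 units


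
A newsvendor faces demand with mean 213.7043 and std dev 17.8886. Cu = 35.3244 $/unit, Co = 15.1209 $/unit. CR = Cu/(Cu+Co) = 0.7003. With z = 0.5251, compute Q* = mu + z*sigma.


CR = Cu/(Cu+Co) = 35.3244/(35.3244+15.1209) = 0.7003
z = 0.5251
Q* = 213.7043 + 0.5251 * 17.8886 = 223.0976

223.0976 units


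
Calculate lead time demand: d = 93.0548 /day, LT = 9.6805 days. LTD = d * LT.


LTD = 93.0548 * 9.6805 = 900.8170

900.8170 units


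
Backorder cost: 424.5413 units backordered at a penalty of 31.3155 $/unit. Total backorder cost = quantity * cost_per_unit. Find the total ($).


Total = 424.5413 * 31.3155 = 13294.7231

13294.7231 $


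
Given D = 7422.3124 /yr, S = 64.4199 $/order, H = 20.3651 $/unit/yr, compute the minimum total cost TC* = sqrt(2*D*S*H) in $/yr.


2*D*S*H = 19474926.1065
TC* = sqrt(19474926.1065) = 4413.0405

4413.0405 $/yr


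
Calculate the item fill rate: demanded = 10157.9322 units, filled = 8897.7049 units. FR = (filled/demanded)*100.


FR = 8897.7049 / 10157.9322 * 100 = 87.5937

87.5937%


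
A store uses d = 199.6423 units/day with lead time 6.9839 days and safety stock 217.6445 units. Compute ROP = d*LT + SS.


d*LT = 199.6423 * 6.9839 = 1394.2819
ROP = 1394.2819 + 217.6445 = 1611.9264

1611.9264 units


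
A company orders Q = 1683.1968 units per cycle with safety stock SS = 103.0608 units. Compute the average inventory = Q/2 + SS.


Q/2 = 841.5984
Avg = 841.5984 + 103.0608 = 944.6592

944.6592 units


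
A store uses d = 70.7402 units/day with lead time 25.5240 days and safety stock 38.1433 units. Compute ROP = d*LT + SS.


d*LT = 70.7402 * 25.5240 = 1805.5729
ROP = 1805.5729 + 38.1433 = 1843.7162

1843.7162 units


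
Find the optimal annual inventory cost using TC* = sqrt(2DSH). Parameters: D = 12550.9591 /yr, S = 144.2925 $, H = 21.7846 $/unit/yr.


2*D*S*H = 78904224.9095
TC* = sqrt(78904224.9095) = 8882.8050

8882.8050 $/yr


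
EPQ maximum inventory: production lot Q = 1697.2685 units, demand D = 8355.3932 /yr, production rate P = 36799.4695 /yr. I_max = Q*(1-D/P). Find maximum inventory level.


D/P = 0.2271
1 - D/P = 0.7729
I_max = 1697.2685 * 0.7729 = 1311.9003

1311.9003 units


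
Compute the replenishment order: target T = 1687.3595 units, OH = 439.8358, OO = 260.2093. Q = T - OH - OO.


Inventory position = OH + OO = 439.8358 + 260.2093 = 700.0451
Q = 1687.3595 - 700.0451 = 987.3144

987.3144 units


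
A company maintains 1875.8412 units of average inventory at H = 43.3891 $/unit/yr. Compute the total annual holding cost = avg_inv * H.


Cost = 1875.8412 * 43.3891 = 81391.0614

81391.0614 $/yr


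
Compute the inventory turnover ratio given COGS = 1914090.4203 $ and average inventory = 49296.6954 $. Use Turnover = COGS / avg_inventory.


Turnover = 1914090.4203 / 49296.6954 = 38.8280

38.8280


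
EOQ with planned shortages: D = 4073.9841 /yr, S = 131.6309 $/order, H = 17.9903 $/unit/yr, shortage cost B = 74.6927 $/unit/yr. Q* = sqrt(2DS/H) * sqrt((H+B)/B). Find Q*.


sqrt(2DS/H) = 244.1655
sqrt((H+B)/B) = 1.1139
Q* = 244.1655 * 1.1139 = 271.9852

271.9852 units


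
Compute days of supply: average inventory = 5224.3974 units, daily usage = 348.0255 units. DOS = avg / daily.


DOS = 5224.3974 / 348.0255 = 15.0115

15.0115 days


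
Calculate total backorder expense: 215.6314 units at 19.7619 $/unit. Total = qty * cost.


Total = 215.6314 * 19.7619 = 4261.2862

4261.2862 $


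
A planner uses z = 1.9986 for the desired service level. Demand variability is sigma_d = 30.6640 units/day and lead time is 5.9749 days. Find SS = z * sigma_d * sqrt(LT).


sqrt(LT) = sqrt(5.9749) = 2.4444
SS = 1.9986 * 30.6640 * 2.4444 = 149.8028

149.8028 units


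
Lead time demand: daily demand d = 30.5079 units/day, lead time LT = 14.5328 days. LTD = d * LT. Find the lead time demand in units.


LTD = 30.5079 * 14.5328 = 443.3652

443.3652 units


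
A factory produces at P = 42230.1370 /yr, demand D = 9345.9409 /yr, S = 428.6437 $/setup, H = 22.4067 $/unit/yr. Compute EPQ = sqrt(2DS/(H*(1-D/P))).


1 - D/P = 1 - 0.2213 = 0.7787
H*(1-D/P) = 17.4479
2DS = 8012157.3747
EPQ = sqrt(459205.2373) = 677.6468

677.6468 units


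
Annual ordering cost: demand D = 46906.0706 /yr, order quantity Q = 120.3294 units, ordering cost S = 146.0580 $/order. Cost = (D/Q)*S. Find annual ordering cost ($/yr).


Number of orders = D/Q = 389.8139
Cost = 389.8139 * 146.0580 = 56935.4361

56935.4361 $/yr


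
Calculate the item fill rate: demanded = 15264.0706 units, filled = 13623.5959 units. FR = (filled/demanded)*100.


FR = 13623.5959 / 15264.0706 * 100 = 89.2527

89.2527%


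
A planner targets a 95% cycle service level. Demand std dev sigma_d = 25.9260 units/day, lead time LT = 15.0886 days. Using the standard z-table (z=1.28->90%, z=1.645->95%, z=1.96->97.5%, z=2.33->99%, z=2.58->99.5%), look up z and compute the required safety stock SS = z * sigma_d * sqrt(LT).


From the table, SL = 95% corresponds to z = 1.645
sqrt(LT) = sqrt(15.0886) = 3.8844
SS = 1.645 * 25.9260 * 3.8844 = 165.6631

165.6631 units


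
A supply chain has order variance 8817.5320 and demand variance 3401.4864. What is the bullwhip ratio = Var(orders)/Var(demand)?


BW = 8817.5320 / 3401.4864 = 2.5923

2.5923


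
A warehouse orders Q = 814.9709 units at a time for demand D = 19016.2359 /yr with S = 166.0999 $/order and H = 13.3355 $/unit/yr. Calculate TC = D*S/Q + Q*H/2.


Ordering cost = D*S/Q = 3875.7149
Holding cost = Q*H/2 = 5434.0222
TC = 3875.7149 + 5434.0222 = 9309.7371

9309.7371 $/yr


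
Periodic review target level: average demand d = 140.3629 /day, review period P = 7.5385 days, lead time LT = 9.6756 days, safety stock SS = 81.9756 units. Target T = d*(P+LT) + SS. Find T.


P + LT = 17.2141
d*(P+LT) = 140.3629 * 17.2141 = 2416.2210
T = 2416.2210 + 81.9756 = 2498.1966

2498.1966 units


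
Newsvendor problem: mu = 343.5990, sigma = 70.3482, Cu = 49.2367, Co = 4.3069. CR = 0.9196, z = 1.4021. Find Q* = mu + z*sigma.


CR = Cu/(Cu+Co) = 49.2367/(49.2367+4.3069) = 0.9196
z = 1.4021
Q* = 343.5990 + 1.4021 * 70.3482 = 442.2342

442.2342 units


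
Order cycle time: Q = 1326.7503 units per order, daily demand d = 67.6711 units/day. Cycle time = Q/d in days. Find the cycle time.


Cycle = 1326.7503 / 67.6711 = 19.6059

19.6059 days


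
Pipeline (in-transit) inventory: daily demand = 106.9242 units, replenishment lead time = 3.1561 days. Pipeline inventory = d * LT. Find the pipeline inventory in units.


Pipeline = 106.9242 * 3.1561 = 337.4635

337.4635 units


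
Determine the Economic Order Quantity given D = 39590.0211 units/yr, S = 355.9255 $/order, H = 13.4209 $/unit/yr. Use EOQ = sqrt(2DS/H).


2*D*S = 2 * 39590.0211 * 355.9255 = 28182196.1101
2*D*S/H = 2099873.7872
EOQ = sqrt(2099873.7872) = 1449.0941

1449.0941 units


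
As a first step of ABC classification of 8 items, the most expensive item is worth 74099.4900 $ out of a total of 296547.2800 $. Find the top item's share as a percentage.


Top item = 74099.4900
Total = 296547.2800
Percentage = 74099.4900 / 296547.2800 * 100 = 24.9874

24.9874%


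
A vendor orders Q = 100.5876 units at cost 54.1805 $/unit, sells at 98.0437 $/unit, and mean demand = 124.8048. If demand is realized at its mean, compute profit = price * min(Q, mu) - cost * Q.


Sales at mu = min(100.5876, 124.8048) = 100.5876
Revenue = 98.0437 * 100.5876 = 9861.9805
Total cost = 54.1805 * 100.5876 = 5449.8865
Profit = 9861.9805 - 5449.8865 = 4412.0940

4412.0940 $


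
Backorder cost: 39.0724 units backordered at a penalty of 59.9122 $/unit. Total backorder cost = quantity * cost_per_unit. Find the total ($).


Total = 39.0724 * 59.9122 = 2340.9134

2340.9134 $


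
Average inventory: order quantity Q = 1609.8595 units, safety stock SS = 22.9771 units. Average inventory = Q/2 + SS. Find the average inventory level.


Q/2 = 804.9298
Avg = 804.9298 + 22.9771 = 827.9068

827.9068 units


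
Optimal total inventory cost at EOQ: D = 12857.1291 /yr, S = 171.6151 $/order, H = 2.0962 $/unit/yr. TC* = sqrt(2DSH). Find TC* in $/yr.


2*D*S*H = 9250436.2551
TC* = sqrt(9250436.2551) = 3041.4530

3041.4530 $/yr


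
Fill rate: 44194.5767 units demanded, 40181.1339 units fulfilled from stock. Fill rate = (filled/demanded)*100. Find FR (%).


FR = 40181.1339 / 44194.5767 * 100 = 90.9187

90.9187%


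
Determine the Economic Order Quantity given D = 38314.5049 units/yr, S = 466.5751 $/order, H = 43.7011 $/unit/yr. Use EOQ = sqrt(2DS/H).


2*D*S = 2 * 38314.5049 * 466.5751 = 35753187.9103
2*D*S/H = 818130.1594
EOQ = sqrt(818130.1594) = 904.5055

904.5055 units


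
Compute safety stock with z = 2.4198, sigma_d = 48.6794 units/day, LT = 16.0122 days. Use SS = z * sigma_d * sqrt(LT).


sqrt(LT) = sqrt(16.0122) = 4.0015
SS = 2.4198 * 48.6794 * 4.0015 = 471.3573

471.3573 units


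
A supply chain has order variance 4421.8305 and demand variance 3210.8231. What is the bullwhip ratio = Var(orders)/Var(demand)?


BW = 4421.8305 / 3210.8231 = 1.3772

1.3772


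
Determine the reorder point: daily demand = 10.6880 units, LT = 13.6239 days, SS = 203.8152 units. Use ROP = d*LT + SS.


d*LT = 10.6880 * 13.6239 = 145.6122
ROP = 145.6122 + 203.8152 = 349.4274

349.4274 units


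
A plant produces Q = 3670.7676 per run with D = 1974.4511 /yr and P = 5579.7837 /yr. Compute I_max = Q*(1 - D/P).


D/P = 0.3539
1 - D/P = 0.6461
I_max = 3670.7676 * 0.6461 = 2371.8371

2371.8371 units


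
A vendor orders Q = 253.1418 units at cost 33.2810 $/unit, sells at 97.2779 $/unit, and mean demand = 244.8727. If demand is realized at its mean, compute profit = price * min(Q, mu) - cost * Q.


Sales at mu = min(253.1418, 244.8727) = 244.8727
Revenue = 97.2779 * 244.8727 = 23820.7020
Total cost = 33.2810 * 253.1418 = 8424.8122
Profit = 23820.7020 - 8424.8122 = 15395.8898

15395.8898 $


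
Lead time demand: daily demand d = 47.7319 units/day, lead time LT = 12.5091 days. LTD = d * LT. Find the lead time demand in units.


LTD = 47.7319 * 12.5091 = 597.0831

597.0831 units


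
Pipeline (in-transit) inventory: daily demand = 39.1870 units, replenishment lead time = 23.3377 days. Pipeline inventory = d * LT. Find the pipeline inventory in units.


Pipeline = 39.1870 * 23.3377 = 914.5344

914.5344 units


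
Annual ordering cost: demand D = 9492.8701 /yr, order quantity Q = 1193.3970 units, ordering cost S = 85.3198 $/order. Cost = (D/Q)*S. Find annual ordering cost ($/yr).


Number of orders = D/Q = 7.9545
Cost = 7.9545 * 85.3198 = 678.6759

678.6759 $/yr


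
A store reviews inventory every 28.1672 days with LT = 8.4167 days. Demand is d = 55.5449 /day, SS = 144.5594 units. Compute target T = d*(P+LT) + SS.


P + LT = 36.5839
d*(P+LT) = 55.5449 * 36.5839 = 2032.0491
T = 2032.0491 + 144.5594 = 2176.6085

2176.6085 units


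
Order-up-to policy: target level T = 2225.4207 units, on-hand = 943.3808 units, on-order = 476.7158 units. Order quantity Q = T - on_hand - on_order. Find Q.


Inventory position = OH + OO = 943.3808 + 476.7158 = 1420.0966
Q = 2225.4207 - 1420.0966 = 805.3241

805.3241 units


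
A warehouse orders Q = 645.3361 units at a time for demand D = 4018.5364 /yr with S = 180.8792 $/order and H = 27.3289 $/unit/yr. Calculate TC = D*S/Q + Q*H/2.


Ordering cost = D*S/Q = 1126.3428
Holding cost = Q*H/2 = 8818.1629
TC = 1126.3428 + 8818.1629 = 9944.5056

9944.5056 $/yr


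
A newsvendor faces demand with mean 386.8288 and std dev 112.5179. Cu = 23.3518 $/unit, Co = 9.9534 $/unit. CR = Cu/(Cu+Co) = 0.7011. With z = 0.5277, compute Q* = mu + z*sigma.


CR = Cu/(Cu+Co) = 23.3518/(23.3518+9.9534) = 0.7011
z = 0.5277
Q* = 386.8288 + 0.5277 * 112.5179 = 446.2045

446.2045 units


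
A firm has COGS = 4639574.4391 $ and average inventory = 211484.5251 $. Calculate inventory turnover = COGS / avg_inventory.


Turnover = 4639574.4391 / 211484.5251 = 21.9381

21.9381


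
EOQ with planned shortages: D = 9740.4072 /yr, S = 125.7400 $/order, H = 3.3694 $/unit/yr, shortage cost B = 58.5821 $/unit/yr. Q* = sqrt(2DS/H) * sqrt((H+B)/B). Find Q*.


sqrt(2DS/H) = 852.6367
sqrt((H+B)/B) = 1.0284
Q* = 852.6367 * 1.0284 = 876.8139

876.8139 units


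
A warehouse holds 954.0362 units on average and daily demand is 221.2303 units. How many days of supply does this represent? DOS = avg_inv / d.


DOS = 954.0362 / 221.2303 = 4.3124

4.3124 days


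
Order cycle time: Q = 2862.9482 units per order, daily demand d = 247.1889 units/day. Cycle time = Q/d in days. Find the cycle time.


Cycle = 2862.9482 / 247.1889 = 11.5820

11.5820 days


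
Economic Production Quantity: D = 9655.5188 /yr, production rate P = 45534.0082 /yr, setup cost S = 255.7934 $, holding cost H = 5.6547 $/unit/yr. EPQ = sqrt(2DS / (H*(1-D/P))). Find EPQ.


1 - D/P = 1 - 0.2121 = 0.7879
H*(1-D/P) = 4.4556
2DS = 4939635.9652
EPQ = sqrt(1108631.2257) = 1052.9156

1052.9156 units


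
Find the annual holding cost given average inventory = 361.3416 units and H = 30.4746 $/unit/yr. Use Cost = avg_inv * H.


Cost = 361.3416 * 30.4746 = 11011.7407

11011.7407 $/yr


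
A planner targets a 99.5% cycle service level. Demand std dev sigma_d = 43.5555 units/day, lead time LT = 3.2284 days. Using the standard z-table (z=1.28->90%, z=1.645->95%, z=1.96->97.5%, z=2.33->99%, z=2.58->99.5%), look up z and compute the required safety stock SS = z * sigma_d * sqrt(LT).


From the table, SL = 99.5% corresponds to z = 2.58
sqrt(LT) = sqrt(3.2284) = 1.7968
SS = 2.58 * 43.5555 * 1.7968 = 201.9093

201.9093 units


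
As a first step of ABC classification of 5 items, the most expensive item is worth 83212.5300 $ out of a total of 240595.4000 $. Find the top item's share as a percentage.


Top item = 83212.5300
Total = 240595.4000
Percentage = 83212.5300 / 240595.4000 * 100 = 34.5861

34.5861%


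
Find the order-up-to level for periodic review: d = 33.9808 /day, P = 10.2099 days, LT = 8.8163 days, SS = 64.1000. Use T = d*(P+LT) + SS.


P + LT = 19.0262
d*(P+LT) = 33.9808 * 19.0262 = 646.5255
T = 646.5255 + 64.1000 = 710.6255

710.6255 units


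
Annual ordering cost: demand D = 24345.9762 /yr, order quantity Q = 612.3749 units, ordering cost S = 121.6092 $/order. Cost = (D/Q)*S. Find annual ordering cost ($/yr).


Number of orders = D/Q = 39.7567
Cost = 39.7567 * 121.6092 = 4834.7747

4834.7747 $/yr


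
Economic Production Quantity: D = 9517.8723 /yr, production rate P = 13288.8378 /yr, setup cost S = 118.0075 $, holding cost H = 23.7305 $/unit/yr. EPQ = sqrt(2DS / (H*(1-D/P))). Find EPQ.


1 - D/P = 1 - 0.7162 = 0.2838
H*(1-D/P) = 6.7340
2DS = 2246360.6309
EPQ = sqrt(333585.3978) = 577.5685

577.5685 units


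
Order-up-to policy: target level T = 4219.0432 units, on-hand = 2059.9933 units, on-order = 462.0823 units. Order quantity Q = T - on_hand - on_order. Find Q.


Inventory position = OH + OO = 2059.9933 + 462.0823 = 2522.0756
Q = 4219.0432 - 2522.0756 = 1696.9676

1696.9676 units


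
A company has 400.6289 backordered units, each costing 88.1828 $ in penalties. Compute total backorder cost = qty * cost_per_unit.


Total = 400.6289 * 88.1828 = 35328.5782

35328.5782 $


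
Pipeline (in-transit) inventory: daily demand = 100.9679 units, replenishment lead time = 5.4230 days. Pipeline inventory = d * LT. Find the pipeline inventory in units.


Pipeline = 100.9679 * 5.4230 = 547.5489

547.5489 units


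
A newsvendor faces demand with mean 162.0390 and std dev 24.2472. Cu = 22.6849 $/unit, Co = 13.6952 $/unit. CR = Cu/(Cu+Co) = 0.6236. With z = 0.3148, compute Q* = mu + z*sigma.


CR = Cu/(Cu+Co) = 22.6849/(22.6849+13.6952) = 0.6236
z = 0.3148
Q* = 162.0390 + 0.3148 * 24.2472 = 169.6720

169.6720 units


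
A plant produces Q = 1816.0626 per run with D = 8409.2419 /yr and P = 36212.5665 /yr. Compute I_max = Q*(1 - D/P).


D/P = 0.2322
1 - D/P = 0.7678
I_max = 1816.0626 * 0.7678 = 1394.3386

1394.3386 units


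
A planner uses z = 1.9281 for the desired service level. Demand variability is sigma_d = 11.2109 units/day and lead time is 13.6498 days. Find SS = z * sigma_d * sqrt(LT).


sqrt(LT) = sqrt(13.6498) = 3.6946
SS = 1.9281 * 11.2109 * 3.6946 = 79.8607

79.8607 units


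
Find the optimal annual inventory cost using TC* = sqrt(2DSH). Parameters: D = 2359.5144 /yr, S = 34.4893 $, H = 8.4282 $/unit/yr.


2*D*S*H = 1371740.1191
TC* = sqrt(1371740.1191) = 1171.2131

1171.2131 $/yr


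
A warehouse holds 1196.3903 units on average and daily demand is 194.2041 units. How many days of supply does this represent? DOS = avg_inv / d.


DOS = 1196.3903 / 194.2041 = 6.1605

6.1605 days


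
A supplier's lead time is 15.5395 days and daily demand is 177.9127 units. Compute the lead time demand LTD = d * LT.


LTD = 177.9127 * 15.5395 = 2764.6744

2764.6744 units


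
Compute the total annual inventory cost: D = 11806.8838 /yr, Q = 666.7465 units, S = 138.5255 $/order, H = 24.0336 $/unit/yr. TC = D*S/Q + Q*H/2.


Ordering cost = D*S/Q = 2453.0380
Holding cost = Q*H/2 = 8012.1593
TC = 2453.0380 + 8012.1593 = 10465.1973

10465.1973 $/yr


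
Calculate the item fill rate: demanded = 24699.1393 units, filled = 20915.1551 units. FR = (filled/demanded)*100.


FR = 20915.1551 / 24699.1393 * 100 = 84.6797

84.6797%


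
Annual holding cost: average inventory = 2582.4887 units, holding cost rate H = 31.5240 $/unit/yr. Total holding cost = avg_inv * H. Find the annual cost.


Cost = 2582.4887 * 31.5240 = 81410.3738

81410.3738 $/yr


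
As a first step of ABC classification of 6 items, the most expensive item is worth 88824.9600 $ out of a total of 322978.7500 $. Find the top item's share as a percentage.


Top item = 88824.9600
Total = 322978.7500
Percentage = 88824.9600 / 322978.7500 * 100 = 27.5018

27.5018%


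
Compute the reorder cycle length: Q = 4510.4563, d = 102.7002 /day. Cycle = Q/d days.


Cycle = 4510.4563 / 102.7002 = 43.9187

43.9187 days


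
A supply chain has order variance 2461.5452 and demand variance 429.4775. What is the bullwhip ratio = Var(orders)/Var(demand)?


BW = 2461.5452 / 429.4775 = 5.7315

5.7315


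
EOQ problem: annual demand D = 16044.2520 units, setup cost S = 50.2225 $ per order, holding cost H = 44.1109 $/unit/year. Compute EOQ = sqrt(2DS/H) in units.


2*D*S = 2 * 16044.2520 * 50.2225 = 1611564.8921
2*D*S/H = 36534.3915
EOQ = sqrt(36534.3915) = 191.1397

191.1397 units


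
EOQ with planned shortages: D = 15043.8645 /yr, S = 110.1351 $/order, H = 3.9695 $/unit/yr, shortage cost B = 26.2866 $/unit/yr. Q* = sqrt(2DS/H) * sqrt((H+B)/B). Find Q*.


sqrt(2DS/H) = 913.6707
sqrt((H+B)/B) = 1.0729
Q* = 913.6707 * 1.0729 = 980.2321

980.2321 units


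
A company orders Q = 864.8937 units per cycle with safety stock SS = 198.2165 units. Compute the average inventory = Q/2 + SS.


Q/2 = 432.4468
Avg = 432.4468 + 198.2165 = 630.6634

630.6634 units


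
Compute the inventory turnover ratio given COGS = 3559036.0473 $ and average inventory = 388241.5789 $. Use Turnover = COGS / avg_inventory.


Turnover = 3559036.0473 / 388241.5789 = 9.1671

9.1671


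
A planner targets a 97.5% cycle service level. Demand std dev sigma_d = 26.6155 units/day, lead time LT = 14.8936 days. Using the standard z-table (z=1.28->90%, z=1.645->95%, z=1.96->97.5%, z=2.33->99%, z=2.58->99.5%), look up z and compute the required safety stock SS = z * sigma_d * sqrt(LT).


From the table, SL = 97.5% corresponds to z = 1.96
sqrt(LT) = sqrt(14.8936) = 3.8592
SS = 1.96 * 26.6155 * 3.8592 = 201.3217

201.3217 units


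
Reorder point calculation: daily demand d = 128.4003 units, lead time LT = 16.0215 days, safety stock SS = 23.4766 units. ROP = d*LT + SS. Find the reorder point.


d*LT = 128.4003 * 16.0215 = 2057.1654
ROP = 2057.1654 + 23.4766 = 2080.6420

2080.6420 units


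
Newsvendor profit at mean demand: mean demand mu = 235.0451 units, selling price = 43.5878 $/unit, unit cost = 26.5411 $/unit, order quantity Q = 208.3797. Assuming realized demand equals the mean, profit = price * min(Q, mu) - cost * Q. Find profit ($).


Sales at mu = min(208.3797, 235.0451) = 208.3797
Revenue = 43.5878 * 208.3797 = 9082.8127
Total cost = 26.5411 * 208.3797 = 5530.6265
Profit = 9082.8127 - 5530.6265 = 3552.1862

3552.1862 $


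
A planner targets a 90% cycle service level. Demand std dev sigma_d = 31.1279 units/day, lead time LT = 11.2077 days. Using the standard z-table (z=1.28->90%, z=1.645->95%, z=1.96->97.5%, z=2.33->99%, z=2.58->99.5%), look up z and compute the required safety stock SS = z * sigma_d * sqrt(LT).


From the table, SL = 90% corresponds to z = 1.28
sqrt(LT) = sqrt(11.2077) = 3.3478
SS = 1.28 * 31.1279 * 3.3478 = 133.3884

133.3884 units


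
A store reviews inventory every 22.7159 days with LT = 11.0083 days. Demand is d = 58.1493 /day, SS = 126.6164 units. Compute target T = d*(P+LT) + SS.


P + LT = 33.7242
d*(P+LT) = 58.1493 * 33.7242 = 1961.0386
T = 1961.0386 + 126.6164 = 2087.6550

2087.6550 units


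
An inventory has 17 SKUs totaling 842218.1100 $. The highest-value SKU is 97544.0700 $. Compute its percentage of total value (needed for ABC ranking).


Top item = 97544.0700
Total = 842218.1100
Percentage = 97544.0700 / 842218.1100 * 100 = 11.5818

11.5818%


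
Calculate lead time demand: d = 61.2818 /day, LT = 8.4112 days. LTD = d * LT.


LTD = 61.2818 * 8.4112 = 515.4535

515.4535 units


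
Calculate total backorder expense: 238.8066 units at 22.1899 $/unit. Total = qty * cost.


Total = 238.8066 * 22.1899 = 5299.0946

5299.0946 $


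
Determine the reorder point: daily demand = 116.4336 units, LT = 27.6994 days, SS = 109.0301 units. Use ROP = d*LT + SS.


d*LT = 116.4336 * 27.6994 = 3225.1409
ROP = 3225.1409 + 109.0301 = 3334.1710

3334.1710 units


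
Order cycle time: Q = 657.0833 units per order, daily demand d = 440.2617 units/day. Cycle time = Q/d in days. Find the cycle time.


Cycle = 657.0833 / 440.2617 = 1.4925

1.4925 days


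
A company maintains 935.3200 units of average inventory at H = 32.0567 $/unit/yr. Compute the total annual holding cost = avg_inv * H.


Cost = 935.3200 * 32.0567 = 29983.2726

29983.2726 $/yr


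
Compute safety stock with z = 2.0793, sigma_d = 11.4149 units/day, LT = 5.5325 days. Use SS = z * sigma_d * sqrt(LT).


sqrt(LT) = sqrt(5.5325) = 2.3521
SS = 2.0793 * 11.4149 * 2.3521 = 55.8277

55.8277 units


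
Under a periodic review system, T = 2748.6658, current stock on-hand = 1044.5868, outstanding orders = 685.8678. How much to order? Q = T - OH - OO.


Inventory position = OH + OO = 1044.5868 + 685.8678 = 1730.4546
Q = 2748.6658 - 1730.4546 = 1018.2112

1018.2112 units


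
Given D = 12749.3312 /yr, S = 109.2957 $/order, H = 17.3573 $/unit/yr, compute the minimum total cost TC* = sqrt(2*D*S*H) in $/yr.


2*D*S*H = 48372957.9352
TC* = sqrt(48372957.9352) = 6955.0671

6955.0671 $/yr


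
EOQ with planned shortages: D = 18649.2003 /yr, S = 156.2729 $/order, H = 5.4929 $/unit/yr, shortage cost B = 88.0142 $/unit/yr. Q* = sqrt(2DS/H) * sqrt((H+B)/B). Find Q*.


sqrt(2DS/H) = 1030.1159
sqrt((H+B)/B) = 1.0307
Q* = 1030.1159 * 1.0307 = 1061.7738

1061.7738 units


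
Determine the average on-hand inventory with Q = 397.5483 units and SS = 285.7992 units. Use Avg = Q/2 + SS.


Q/2 = 198.7741
Avg = 198.7741 + 285.7992 = 484.5734

484.5734 units


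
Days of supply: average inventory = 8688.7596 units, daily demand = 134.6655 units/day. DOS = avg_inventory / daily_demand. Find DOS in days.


DOS = 8688.7596 / 134.6655 = 64.5211

64.5211 days


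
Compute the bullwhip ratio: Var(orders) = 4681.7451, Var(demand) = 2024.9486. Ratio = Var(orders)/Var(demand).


BW = 4681.7451 / 2024.9486 = 2.3120

2.3120


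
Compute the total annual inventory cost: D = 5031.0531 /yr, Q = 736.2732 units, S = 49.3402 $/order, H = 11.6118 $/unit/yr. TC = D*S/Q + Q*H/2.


Ordering cost = D*S/Q = 337.1482
Holding cost = Q*H/2 = 4274.7286
TC = 337.1482 + 4274.7286 = 4611.8767

4611.8767 $/yr


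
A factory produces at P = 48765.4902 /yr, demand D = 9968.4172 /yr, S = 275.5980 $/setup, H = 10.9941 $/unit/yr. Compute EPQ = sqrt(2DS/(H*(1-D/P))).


1 - D/P = 1 - 0.2044 = 0.7956
H*(1-D/P) = 8.7467
2DS = 5494551.6870
EPQ = sqrt(628183.0480) = 792.5800

792.5800 units


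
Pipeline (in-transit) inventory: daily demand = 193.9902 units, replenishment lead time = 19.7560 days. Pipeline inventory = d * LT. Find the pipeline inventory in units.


Pipeline = 193.9902 * 19.7560 = 3832.4704

3832.4704 units


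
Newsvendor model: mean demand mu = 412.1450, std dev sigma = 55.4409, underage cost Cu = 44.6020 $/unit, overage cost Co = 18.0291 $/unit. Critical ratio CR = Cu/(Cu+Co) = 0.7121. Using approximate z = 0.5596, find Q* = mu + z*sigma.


CR = Cu/(Cu+Co) = 44.6020/(44.6020+18.0291) = 0.7121
z = 0.5596
Q* = 412.1450 + 0.5596 * 55.4409 = 443.1697

443.1697 units


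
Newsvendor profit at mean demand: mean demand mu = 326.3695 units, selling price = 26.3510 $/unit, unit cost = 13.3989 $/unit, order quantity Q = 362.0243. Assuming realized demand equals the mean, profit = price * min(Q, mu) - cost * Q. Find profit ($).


Sales at mu = min(362.0243, 326.3695) = 326.3695
Revenue = 26.3510 * 326.3695 = 8600.1627
Total cost = 13.3989 * 362.0243 = 4850.7274
Profit = 8600.1627 - 4850.7274 = 3749.4353

3749.4353 $


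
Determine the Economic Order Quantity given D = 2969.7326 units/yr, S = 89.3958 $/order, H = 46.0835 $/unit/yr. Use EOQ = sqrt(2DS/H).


2*D*S = 2 * 2969.7326 * 89.3958 = 530963.2431
2*D*S/H = 11521.7647
EOQ = sqrt(11521.7647) = 107.3395

107.3395 units


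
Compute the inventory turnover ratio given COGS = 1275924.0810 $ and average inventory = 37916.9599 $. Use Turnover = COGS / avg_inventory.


Turnover = 1275924.0810 / 37916.9599 = 33.6505

33.6505


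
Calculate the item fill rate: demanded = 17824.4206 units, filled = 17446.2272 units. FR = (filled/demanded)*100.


FR = 17446.2272 / 17824.4206 * 100 = 97.8782

97.8782%


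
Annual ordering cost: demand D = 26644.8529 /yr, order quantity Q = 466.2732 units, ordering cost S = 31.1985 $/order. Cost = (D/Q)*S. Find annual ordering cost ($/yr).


Number of orders = D/Q = 57.1443
Cost = 57.1443 * 31.1985 = 1782.8163

1782.8163 $/yr


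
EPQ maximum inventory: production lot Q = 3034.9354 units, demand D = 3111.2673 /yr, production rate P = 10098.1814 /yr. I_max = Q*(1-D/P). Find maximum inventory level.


D/P = 0.3081
1 - D/P = 0.6919
I_max = 3034.9354 * 0.6919 = 2099.8665

2099.8665 units


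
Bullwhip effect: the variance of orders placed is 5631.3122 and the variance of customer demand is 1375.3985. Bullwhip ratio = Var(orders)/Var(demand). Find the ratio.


BW = 5631.3122 / 1375.3985 = 4.0943

4.0943


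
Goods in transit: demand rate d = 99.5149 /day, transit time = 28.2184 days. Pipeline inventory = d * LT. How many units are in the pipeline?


Pipeline = 99.5149 * 28.2184 = 2808.1513

2808.1513 units


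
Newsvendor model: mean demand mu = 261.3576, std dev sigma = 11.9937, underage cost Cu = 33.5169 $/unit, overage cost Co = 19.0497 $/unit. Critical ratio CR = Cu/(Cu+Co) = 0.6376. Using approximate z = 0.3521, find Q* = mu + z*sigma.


CR = Cu/(Cu+Co) = 33.5169/(33.5169+19.0497) = 0.6376
z = 0.3521
Q* = 261.3576 + 0.3521 * 11.9937 = 265.5806

265.5806 units


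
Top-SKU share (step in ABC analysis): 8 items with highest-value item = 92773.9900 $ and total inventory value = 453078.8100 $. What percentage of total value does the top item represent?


Top item = 92773.9900
Total = 453078.8100
Percentage = 92773.9900 / 453078.8100 * 100 = 20.4763

20.4763%


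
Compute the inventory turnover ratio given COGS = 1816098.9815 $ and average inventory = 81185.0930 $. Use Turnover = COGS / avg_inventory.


Turnover = 1816098.9815 / 81185.0930 = 22.3699

22.3699


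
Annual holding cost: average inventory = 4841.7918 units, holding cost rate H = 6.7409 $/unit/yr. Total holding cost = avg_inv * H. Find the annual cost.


Cost = 4841.7918 * 6.7409 = 32638.0343

32638.0343 $/yr


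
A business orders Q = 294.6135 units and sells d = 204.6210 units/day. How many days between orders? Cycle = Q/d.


Cycle = 294.6135 / 204.6210 = 1.4398

1.4398 days


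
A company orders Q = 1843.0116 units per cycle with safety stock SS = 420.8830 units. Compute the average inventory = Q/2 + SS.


Q/2 = 921.5058
Avg = 921.5058 + 420.8830 = 1342.3888

1342.3888 units


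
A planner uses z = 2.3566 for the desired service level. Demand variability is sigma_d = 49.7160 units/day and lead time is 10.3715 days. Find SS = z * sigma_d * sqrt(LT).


sqrt(LT) = sqrt(10.3715) = 3.2205
SS = 2.3566 * 49.7160 * 3.2205 = 377.3139

377.3139 units


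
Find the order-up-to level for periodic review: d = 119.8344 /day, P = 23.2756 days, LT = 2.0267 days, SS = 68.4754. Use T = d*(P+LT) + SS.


P + LT = 25.3023
d*(P+LT) = 119.8344 * 25.3023 = 3032.0859
T = 3032.0859 + 68.4754 = 3100.5613

3100.5613 units


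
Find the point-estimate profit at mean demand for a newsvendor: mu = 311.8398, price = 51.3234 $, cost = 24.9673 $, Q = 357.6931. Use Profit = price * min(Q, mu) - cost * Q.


Sales at mu = min(357.6931, 311.8398) = 311.8398
Revenue = 51.3234 * 311.8398 = 16004.6788
Total cost = 24.9673 * 357.6931 = 8930.6309
Profit = 16004.6788 - 8930.6309 = 7074.0479

7074.0479 $


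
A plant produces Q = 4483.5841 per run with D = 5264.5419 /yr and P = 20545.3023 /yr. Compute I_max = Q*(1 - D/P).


D/P = 0.2562
1 - D/P = 0.7438
I_max = 4483.5841 * 0.7438 = 3334.7075

3334.7075 units


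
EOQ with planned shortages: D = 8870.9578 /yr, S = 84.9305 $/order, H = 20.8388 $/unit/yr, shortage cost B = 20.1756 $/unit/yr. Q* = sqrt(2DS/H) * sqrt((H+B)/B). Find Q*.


sqrt(2DS/H) = 268.9031
sqrt((H+B)/B) = 1.4258
Q* = 268.9031 * 1.4258 = 383.3988

383.3988 units


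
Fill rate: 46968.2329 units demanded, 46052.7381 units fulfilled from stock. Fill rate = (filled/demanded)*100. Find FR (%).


FR = 46052.7381 / 46968.2329 * 100 = 98.0508

98.0508%


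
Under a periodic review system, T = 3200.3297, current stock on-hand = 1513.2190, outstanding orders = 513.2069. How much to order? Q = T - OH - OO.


Inventory position = OH + OO = 1513.2190 + 513.2069 = 2026.4259
Q = 3200.3297 - 2026.4259 = 1173.9038

1173.9038 units


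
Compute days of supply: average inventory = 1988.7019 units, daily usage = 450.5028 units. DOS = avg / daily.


DOS = 1988.7019 / 450.5028 = 4.4144

4.4144 days


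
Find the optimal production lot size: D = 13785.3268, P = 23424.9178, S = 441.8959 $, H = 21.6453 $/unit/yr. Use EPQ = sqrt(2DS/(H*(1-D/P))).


1 - D/P = 1 - 0.5885 = 0.4115
H*(1-D/P) = 8.9073
2DS = 12183358.7862
EPQ = sqrt(1367800.9231) = 1169.5302

1169.5302 units


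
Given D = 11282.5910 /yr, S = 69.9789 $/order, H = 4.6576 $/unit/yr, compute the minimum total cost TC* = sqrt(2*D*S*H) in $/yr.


2*D*S*H = 7354753.8164
TC* = sqrt(7354753.8164) = 2711.9649

2711.9649 $/yr


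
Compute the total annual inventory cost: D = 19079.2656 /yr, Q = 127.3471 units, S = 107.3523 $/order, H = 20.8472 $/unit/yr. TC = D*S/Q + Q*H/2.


Ordering cost = D*S/Q = 16083.6253
Holding cost = Q*H/2 = 1327.4152
TC = 16083.6253 + 1327.4152 = 17411.0406

17411.0406 $/yr


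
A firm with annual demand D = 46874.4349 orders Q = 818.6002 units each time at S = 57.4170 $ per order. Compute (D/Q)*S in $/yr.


Number of orders = D/Q = 57.2617
Cost = 57.2617 * 57.4170 = 3287.7947

3287.7947 $/yr


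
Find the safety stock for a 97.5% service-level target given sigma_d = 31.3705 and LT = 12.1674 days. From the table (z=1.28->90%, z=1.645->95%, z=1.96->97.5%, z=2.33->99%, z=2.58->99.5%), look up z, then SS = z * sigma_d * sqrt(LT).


From the table, SL = 97.5% corresponds to z = 1.96
sqrt(LT) = sqrt(12.1674) = 3.4882
SS = 1.96 * 31.3705 * 3.4882 = 214.4749

214.4749 units


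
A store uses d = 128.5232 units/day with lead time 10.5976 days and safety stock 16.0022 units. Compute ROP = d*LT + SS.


d*LT = 128.5232 * 10.5976 = 1362.0375
ROP = 1362.0375 + 16.0022 = 1378.0397

1378.0397 units


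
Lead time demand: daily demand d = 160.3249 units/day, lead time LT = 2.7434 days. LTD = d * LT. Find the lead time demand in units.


LTD = 160.3249 * 2.7434 = 439.8353

439.8353 units


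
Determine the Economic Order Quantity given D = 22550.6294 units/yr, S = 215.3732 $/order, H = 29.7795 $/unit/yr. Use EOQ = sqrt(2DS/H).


2*D*S = 2 * 22550.6294 * 215.3732 = 9713602.4318
2*D*S/H = 326184.2016
EOQ = sqrt(326184.2016) = 571.1254

571.1254 units


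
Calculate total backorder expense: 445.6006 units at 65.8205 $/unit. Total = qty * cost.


Total = 445.6006 * 65.8205 = 29329.6543

29329.6543 $


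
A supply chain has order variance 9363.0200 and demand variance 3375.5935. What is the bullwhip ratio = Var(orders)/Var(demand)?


BW = 9363.0200 / 3375.5935 = 2.7737

2.7737


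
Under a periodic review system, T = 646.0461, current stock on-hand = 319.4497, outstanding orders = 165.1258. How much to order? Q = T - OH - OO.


Inventory position = OH + OO = 319.4497 + 165.1258 = 484.5755
Q = 646.0461 - 484.5755 = 161.4706

161.4706 units


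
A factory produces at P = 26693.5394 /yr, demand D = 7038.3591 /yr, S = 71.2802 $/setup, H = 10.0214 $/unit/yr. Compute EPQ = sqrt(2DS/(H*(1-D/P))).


1 - D/P = 1 - 0.2637 = 0.7363
H*(1-D/P) = 7.3790
2DS = 1003391.2886
EPQ = sqrt(135978.7547) = 368.7530

368.7530 units


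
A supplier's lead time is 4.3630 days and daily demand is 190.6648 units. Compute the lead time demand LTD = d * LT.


LTD = 190.6648 * 4.3630 = 831.8705

831.8705 units


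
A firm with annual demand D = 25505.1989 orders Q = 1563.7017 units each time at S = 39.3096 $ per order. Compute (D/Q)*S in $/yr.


Number of orders = D/Q = 16.3108
Cost = 16.3108 * 39.3096 = 641.1704

641.1704 $/yr


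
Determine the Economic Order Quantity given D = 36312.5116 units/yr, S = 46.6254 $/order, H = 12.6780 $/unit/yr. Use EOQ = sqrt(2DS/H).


2*D*S = 2 * 36312.5116 * 46.6254 = 3386170.7567
2*D*S/H = 267090.2947
EOQ = sqrt(267090.2947) = 516.8078

516.8078 units


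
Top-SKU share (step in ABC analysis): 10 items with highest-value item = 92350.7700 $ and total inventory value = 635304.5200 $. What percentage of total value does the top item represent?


Top item = 92350.7700
Total = 635304.5200
Percentage = 92350.7700 / 635304.5200 * 100 = 14.5365

14.5365%


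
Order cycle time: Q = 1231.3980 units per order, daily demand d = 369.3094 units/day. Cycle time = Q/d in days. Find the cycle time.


Cycle = 1231.3980 / 369.3094 = 3.3343

3.3343 days


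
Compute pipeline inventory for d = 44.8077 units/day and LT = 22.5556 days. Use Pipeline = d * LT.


Pipeline = 44.8077 * 22.5556 = 1010.6646

1010.6646 units


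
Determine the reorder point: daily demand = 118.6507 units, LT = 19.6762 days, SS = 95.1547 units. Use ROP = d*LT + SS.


d*LT = 118.6507 * 19.6762 = 2334.5949
ROP = 2334.5949 + 95.1547 = 2429.7496

2429.7496 units


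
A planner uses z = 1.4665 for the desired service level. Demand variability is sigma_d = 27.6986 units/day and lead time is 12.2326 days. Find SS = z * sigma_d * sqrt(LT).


sqrt(LT) = sqrt(12.2326) = 3.4975
SS = 1.4665 * 27.6986 * 3.4975 = 142.0690

142.0690 units


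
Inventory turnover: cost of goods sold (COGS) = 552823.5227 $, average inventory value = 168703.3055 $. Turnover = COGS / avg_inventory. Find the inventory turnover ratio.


Turnover = 552823.5227 / 168703.3055 = 3.2769

3.2769


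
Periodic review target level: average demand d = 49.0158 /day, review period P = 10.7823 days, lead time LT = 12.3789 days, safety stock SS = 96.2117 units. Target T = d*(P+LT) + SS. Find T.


P + LT = 23.1612
d*(P+LT) = 49.0158 * 23.1612 = 1135.2647
T = 1135.2647 + 96.2117 = 1231.4764

1231.4764 units


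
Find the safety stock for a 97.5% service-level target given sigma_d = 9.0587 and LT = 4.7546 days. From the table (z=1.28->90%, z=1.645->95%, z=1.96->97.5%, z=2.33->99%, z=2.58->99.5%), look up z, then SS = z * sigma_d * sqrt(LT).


From the table, SL = 97.5% corresponds to z = 1.96
sqrt(LT) = sqrt(4.7546) = 2.1805
SS = 1.96 * 9.0587 * 2.1805 = 38.7150

38.7150 units


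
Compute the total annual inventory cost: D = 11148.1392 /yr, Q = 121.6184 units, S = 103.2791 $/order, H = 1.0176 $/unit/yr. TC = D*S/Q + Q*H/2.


Ordering cost = D*S/Q = 9467.0690
Holding cost = Q*H/2 = 61.8794
TC = 9467.0690 + 61.8794 = 9528.9484

9528.9484 $/yr


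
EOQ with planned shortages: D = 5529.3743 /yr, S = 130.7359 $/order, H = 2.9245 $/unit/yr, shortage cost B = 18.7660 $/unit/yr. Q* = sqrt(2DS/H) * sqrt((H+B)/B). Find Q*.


sqrt(2DS/H) = 703.1122
sqrt((H+B)/B) = 1.0751
Q* = 703.1122 * 1.0751 = 755.9160

755.9160 units
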